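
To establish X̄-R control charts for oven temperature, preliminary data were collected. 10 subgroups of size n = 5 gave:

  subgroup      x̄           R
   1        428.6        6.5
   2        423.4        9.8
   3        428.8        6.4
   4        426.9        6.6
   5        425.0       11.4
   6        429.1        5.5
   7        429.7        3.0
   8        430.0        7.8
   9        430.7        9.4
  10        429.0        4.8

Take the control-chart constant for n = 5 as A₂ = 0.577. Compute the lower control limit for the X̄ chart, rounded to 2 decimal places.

424.01

X̄̄ = (428.6 + 423.4 + 428.8 + 426.9 + 425.0 + 429.1 + 429.7 + 430.0 + 430.7 + 429.0) / 10 = 4281.2000 / 10 = 428.1200
R̄ = (6.5 + 9.8 + 6.4 + 6.6 + 11.4 + 5.5 + 3.0 + 7.8 + 9.4 + 4.8) / 10 = 71.2000 / 10 = 7.1200
LCL = X̄̄ − A₂·R̄ = 428.1200 − 0.577 × 7.1200 = 424.0118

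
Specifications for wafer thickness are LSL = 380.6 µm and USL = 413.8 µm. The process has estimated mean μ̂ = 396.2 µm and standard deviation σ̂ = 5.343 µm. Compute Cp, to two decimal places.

Cp = (USL − LSL) / (6σ̂) = (413.8 − 380.6) / (6 × 5.343) = 33.2000 / 32.0580 = 1.0356

1.04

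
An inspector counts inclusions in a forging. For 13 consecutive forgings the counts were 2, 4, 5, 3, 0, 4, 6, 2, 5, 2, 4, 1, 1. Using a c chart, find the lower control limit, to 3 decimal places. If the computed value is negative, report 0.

c̄ = (2 + 4 + 5 + 3 + 0 + 4 + 6 + 2 + 5 + 2 + 4 + 1 + 1) / 13 = 39 / 13 = 3.0000
LCL = c̄ − 3√c̄ = 3.0000 − 3 × 1.7321 = -2.1962 → 0 (cannot be negative)

0.000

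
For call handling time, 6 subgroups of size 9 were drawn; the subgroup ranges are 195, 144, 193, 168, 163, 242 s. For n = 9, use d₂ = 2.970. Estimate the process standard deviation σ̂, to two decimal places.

62.01

R̄ = (195 + 144 + 193 + 168 + 163 + 242) / 6 = 184.1667
σ̂ = R̄ / d₂ = 184.1667 / 2.970 = 62.0090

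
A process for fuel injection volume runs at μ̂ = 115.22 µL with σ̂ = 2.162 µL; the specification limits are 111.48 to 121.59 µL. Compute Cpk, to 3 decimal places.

Cpu = (USL − μ̂) / (3σ̂) = (121.59 − 115.22) / (3 × 2.162) = 0.9821; Cpl = (μ̂ − LSL) / (3σ̂) = (115.22 − 111.48) / (3 × 2.162) = 0.5766; Cpk = min(Cpu, Cpl) = 0.5766

0.577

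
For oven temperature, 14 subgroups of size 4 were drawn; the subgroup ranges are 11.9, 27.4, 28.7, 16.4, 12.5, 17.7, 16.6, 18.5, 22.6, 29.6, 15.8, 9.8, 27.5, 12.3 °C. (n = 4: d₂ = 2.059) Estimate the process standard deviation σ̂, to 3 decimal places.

9.273

R̄ = (11.9 + 27.4 + 28.7 + 16.4 + 12.5 + 17.7 + 16.6 + 18.5 + 22.6 + 29.6 + 15.8 + 9.8 + 27.5 + 12.3) / 14 = 19.0929
σ̂ = R̄ / d₂ = 19.0929 / 2.059 = 9.2729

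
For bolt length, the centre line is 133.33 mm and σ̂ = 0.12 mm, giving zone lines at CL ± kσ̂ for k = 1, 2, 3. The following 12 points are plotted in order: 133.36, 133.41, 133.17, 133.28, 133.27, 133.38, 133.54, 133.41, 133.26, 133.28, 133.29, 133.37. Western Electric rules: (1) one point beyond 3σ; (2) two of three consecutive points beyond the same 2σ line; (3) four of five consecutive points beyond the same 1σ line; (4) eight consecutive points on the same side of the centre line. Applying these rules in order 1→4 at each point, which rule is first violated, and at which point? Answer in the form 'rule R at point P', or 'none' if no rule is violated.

none

Zone of each point (C = within 1σ̂, B = 1σ̂–2σ̂, A = 2σ̂–3σ̂, * = beyond 3σ̂; sign = side of CL): 1:+C, 2:+C, 3:-B, 4:-C, 5:-C, 6:+C, 7:+B, 8:+C, 9:-C, 10:-C, 11:-C, 12:+C
No rule fires across all 12 points.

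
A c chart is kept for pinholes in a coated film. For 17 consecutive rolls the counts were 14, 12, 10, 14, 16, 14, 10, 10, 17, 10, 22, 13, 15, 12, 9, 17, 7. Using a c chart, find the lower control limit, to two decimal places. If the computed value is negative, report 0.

c̄ = (14 + 12 + 10 + 14 + 16 + 14 + 10 + 10 + 17 + 10 + 22 + 13 + 15 + 12 + 9 + 17 + 7) / 17 = 222 / 17 = 13.0588
LCL = c̄ − 3√c̄ = 13.0588 − 3 × 3.6137 = 2.2177

2.22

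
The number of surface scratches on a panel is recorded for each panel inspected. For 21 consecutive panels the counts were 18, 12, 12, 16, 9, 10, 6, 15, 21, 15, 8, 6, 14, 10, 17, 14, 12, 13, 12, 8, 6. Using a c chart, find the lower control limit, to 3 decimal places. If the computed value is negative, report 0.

1.662

c̄ = (18 + 12 + 12 + 16 + 9 + 10 + 6 + 15 + 21 + 15 + 8 + 6 + 14 + 10 + 17 + 14 + 12 + 13 + 12 + 8 + 6) / 21 = 254 / 21 = 12.0952
LCL = c̄ − 3√c̄ = 12.0952 − 3 × 3.4778 = 1.6618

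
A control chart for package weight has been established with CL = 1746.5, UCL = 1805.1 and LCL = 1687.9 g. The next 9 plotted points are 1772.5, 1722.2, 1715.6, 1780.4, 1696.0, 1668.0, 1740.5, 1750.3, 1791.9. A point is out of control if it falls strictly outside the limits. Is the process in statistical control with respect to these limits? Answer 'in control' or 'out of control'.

out of control

Compare each point to [1687.9, 1805.1]: sample 6 = 1668.0 < LCL.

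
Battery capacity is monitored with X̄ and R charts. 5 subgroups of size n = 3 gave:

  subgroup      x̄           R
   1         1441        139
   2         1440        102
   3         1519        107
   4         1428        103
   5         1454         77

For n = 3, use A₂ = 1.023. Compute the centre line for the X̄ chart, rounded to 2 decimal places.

1456.40

X̄̄ = (1441 + 1440 + 1519 + 1428 + 1454) / 5 = 7282.0000 / 5 = 1456.4000
CL = X̄̄ = 1456.4000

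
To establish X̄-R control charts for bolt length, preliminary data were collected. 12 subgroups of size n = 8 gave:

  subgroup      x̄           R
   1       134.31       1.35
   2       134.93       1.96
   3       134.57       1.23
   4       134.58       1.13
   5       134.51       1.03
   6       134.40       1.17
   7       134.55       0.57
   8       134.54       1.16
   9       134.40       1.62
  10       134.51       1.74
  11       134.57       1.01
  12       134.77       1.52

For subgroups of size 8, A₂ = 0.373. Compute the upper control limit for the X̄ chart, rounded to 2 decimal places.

135.03

X̄̄ = (134.31 + 134.93 + 134.57 + 134.58 + 134.51 + 134.40 + 134.55 + 134.54 + 134.40 + 134.51 + 134.57 + 134.77) / 12 = 1614.6400 / 12 = 134.5533
R̄ = (1.35 + 1.96 + 1.23 + 1.13 + 1.03 + 1.17 + 0.57 + 1.16 + 1.62 + 1.74 + 1.01 + 1.52) / 12 = 15.4900 / 12 = 1.2908
UCL = X̄̄ + A₂·R̄ = 134.5533 + 0.373 × 1.2908 = 135.0348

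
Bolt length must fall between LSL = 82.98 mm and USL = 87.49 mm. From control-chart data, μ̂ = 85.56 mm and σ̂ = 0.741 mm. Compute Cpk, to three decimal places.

0.868

Cpu = (USL − μ̂) / (3σ̂) = (87.49 − 85.56) / (3 × 0.741) = 0.8682; Cpl = (μ̂ − LSL) / (3σ̂) = (85.56 − 82.98) / (3 × 0.741) = 1.1606; Cpk = min(Cpu, Cpl) = 0.8682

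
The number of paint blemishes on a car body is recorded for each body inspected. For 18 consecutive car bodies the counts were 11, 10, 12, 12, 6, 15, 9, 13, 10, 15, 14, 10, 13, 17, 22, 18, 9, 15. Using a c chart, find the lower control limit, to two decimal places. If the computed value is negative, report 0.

c̄ = (11 + 10 + 12 + 12 + 6 + 15 + 9 + 13 + 10 + 15 + 14 + 10 + 13 + 17 + 22 + 18 + 9 + 15) / 18 = 231 / 18 = 12.8333
LCL = c̄ − 3√c̄ = 12.8333 − 3 × 3.5824 = 2.0862

2.09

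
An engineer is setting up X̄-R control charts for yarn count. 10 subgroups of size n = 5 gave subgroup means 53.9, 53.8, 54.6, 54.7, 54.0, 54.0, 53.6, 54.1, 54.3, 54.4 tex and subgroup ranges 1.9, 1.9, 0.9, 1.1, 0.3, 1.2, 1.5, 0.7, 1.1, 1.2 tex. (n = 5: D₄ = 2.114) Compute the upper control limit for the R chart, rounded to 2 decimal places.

2.49

R̄ = (1.9 + 1.9 + 0.9 + 1.1 + 0.3 + 1.2 + 1.5 + 0.7 + 1.1 + 1.2) / 10 = 11.8000 / 10 = 1.1800
UCL_R = D₄·R̄ = 2.114 × 1.1800 = 2.4945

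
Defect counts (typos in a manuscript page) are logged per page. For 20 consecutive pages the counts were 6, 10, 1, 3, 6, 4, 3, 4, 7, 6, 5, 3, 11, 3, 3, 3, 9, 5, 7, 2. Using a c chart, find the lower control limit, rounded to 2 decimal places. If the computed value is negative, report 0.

c̄ = (6 + 10 + 1 + 3 + 6 + 4 + 3 + 4 + 7 + 6 + 5 + 3 + 11 + 3 + 3 + 3 + 9 + 5 + 7 + 2) / 20 = 101 / 20 = 5.0500
LCL = c̄ − 3√c̄ = 5.0500 − 3 × 2.2472 = -1.6917 → 0 (cannot be negative)

0.00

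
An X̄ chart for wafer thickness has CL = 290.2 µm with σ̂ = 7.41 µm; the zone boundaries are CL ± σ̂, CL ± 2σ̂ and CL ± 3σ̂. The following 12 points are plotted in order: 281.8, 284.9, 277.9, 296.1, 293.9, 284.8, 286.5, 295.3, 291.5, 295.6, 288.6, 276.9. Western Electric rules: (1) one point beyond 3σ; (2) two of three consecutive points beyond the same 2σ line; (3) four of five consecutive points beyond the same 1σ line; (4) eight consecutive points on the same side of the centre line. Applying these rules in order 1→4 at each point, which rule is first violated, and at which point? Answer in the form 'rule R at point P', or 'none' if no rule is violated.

none

Zone of each point (C = within 1σ̂, B = 1σ̂–2σ̂, A = 2σ̂–3σ̂, * = beyond 3σ̂; sign = side of CL): 1:-B, 2:-C, 3:-B, 4:+C, 5:+C, 6:-C, 7:-C, 8:+C, 9:+C, 10:+C, 11:-C, 12:-B
No rule fires across all 12 points.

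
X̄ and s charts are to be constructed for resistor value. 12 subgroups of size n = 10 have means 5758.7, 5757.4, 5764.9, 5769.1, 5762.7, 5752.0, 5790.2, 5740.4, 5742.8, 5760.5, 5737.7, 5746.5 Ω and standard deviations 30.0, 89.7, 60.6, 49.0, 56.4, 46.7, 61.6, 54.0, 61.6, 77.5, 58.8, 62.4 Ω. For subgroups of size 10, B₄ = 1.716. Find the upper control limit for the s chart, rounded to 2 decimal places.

101.29

s̄ = (30.0 + 89.7 + 60.6 + 49.0 + 56.4 + 46.7 + 61.6 + 54.0 + 61.6 + 77.5 + 58.8 + 62.4) / 12 = 59.0250
UCL_s = B₄·s̄ = 1.716 × 59.0250 = 101.2869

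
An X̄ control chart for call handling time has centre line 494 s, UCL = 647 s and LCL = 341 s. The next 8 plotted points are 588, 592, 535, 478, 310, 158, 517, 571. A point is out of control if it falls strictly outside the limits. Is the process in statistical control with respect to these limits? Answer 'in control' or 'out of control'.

Compare each point to [341, 647]: sample 5 = 310 < LCL; sample 6 = 158 < LCL.

out of control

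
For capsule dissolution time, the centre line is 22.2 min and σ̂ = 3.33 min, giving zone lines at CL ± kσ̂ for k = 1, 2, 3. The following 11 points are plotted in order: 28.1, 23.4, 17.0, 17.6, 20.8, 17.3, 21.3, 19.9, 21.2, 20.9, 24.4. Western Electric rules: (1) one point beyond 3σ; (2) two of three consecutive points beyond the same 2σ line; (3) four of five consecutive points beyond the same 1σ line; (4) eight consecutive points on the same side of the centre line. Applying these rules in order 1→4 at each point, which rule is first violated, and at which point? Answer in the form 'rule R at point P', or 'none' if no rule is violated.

Zone of each point (C = within 1σ̂, B = 1σ̂–2σ̂, A = 2σ̂–3σ̂, * = beyond 3σ̂; sign = side of CL): 1:+B, 2:+C, 3:-B, 4:-B, 5:-C, 6:-B, 7:-C, 8:-C, 9:-C, 10:-C, 11:+C
Rule 4 (eight consecutive points on the same side of the centre line) is satisfied at point 10.

rule 4 at point 10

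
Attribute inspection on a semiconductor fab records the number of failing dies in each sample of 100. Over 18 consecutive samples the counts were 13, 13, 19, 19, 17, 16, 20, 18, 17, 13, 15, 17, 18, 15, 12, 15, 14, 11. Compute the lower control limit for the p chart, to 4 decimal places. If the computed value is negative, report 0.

0.0476

p̄ = Σdᵢ / (k·n) = 282 / (18 × 100) = 0.15667
LCL = p̄ − 3·√(p̄(1−p̄)/n) = 0.15667 − 3 × 0.03635 = 0.04762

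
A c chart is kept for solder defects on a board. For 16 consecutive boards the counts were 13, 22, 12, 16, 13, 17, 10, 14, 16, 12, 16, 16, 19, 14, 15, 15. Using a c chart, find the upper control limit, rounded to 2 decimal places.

26.62

c̄ = (13 + 22 + 12 + 16 + 13 + 17 + 10 + 14 + 16 + 12 + 16 + 16 + 19 + 14 + 15 + 15) / 16 = 240 / 16 = 15.0000
UCL = c̄ + 3√c̄ = 15.0000 + 3 × √15.0000 = 15.0000 + 3 × 3.8730 = 26.6190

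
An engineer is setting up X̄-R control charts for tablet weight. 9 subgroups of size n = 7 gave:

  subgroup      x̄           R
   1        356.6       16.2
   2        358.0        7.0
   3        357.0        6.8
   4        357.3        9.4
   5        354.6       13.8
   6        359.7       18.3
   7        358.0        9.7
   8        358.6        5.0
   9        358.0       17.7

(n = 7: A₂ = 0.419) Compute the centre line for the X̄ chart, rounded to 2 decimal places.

X̄̄ = (356.6 + 358.0 + 357.0 + 357.3 + 354.6 + 359.7 + 358.0 + 358.6 + 358.0) / 9 = 3217.8000 / 9 = 357.5333
CL = X̄̄ = 357.5333

357.53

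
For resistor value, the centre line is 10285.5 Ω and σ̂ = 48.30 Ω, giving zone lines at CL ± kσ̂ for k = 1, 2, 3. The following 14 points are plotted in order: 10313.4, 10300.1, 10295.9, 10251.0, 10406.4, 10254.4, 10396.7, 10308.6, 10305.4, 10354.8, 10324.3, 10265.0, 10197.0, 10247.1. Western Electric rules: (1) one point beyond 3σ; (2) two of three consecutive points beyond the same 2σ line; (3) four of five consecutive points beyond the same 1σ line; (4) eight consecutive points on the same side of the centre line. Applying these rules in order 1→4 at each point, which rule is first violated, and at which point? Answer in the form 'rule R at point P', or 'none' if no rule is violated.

Zone of each point (C = within 1σ̂, B = 1σ̂–2σ̂, A = 2σ̂–3σ̂, * = beyond 3σ̂; sign = side of CL): 1:+C, 2:+C, 3:+C, 4:-C, 5:+A, 6:-C, 7:+A, 8:+C, 9:+C, 10:+B, 11:+C, 12:-C, 13:-B, 14:-C
Rule 2 (two of three consecutive points beyond the same 2σ limit) is satisfied at point 7.

rule 2 at point 7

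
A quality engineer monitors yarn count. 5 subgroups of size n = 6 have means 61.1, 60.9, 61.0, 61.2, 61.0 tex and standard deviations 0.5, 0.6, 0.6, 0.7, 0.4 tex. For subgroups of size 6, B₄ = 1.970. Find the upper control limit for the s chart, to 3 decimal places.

1.103

s̄ = (0.5 + 0.6 + 0.6 + 0.7 + 0.4) / 5 = 0.5600
UCL_s = B₄·s̄ = 1.970 × 0.5600 = 1.1032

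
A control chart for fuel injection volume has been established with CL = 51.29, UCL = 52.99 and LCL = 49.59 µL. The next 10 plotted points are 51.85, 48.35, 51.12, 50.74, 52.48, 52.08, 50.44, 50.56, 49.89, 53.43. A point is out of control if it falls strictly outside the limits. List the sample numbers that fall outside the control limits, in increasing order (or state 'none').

2, 10

Compare each point to [49.59, 52.99]: sample 2 = 48.35 < LCL; sample 10 = 53.43 > UCL.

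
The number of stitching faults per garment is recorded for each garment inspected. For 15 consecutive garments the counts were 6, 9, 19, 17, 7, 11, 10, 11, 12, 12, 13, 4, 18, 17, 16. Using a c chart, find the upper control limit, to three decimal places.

c̄ = (6 + 9 + 19 + 17 + 7 + 11 + 10 + 11 + 12 + 12 + 13 + 4 + 18 + 17 + 16) / 15 = 182 / 15 = 12.1333
UCL = c̄ + 3√c̄ = 12.1333 + 3 × √12.1333 = 12.1333 + 3 × 3.4833 = 22.5832

22.583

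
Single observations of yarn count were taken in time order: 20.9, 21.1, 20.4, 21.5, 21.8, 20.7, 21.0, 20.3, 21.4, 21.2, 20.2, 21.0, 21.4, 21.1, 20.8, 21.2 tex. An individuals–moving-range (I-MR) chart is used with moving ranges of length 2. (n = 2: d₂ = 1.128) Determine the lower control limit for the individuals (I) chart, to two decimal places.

19.42

X̄ = (20.9 + 21.1 + 20.4 + 21.5 + 21.8 + 20.7 + 21.0 + 20.3 + 21.4 + 21.2 + 20.2 + 21.0 + 21.4 + 21.1 + 20.8 + 21.2) / 16 = 21.0000
Moving ranges: 0.2, 0.7, 1.1, 0.3, 1.1, 0.3, 0.7, 1.1, 0.2, 1.0, 0.8, 0.4, 0.3, 0.3, 0.4; M̄R̄ = 8.9000 / 15 = 0.5933
LCL = X̄ − 3·M̄R̄/d₂ = 21.0000 − 3 × 0.5933 / 1.128 = 19.4220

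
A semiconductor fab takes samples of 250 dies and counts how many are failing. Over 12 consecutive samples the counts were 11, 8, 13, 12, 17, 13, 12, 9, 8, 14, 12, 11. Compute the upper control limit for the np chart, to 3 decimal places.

p̄ = Σdᵢ / (k·n) = 140 / (12 × 250) = 0.04667
UCL = np̄ + 3·√(np̄(1−p̄)) = 11.6667 + 3 × √(11.6667×0.95333) = 11.6667 + 3 × 3.3350 = 21.6717

21.672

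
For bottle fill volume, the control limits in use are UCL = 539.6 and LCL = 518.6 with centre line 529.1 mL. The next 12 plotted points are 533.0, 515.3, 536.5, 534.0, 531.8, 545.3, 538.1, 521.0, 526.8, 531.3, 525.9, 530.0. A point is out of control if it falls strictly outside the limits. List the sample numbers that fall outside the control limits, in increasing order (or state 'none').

2, 6

Compare each point to [518.6, 539.6]: sample 2 = 515.3 < LCL; sample 6 = 545.3 > UCL.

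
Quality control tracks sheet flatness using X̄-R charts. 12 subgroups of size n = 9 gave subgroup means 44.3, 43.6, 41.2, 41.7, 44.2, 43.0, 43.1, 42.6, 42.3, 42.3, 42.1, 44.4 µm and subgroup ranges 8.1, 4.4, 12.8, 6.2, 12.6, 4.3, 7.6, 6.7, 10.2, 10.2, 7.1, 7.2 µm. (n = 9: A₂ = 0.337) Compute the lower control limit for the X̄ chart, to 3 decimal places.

X̄̄ = (44.3 + 43.6 + 41.2 + 41.7 + 44.2 + 43.0 + 43.1 + 42.6 + 42.3 + 42.3 + 42.1 + 44.4) / 12 = 514.8000 / 12 = 42.9000
R̄ = (8.1 + 4.4 + 12.8 + 6.2 + 12.6 + 4.3 + 7.6 + 6.7 + 10.2 + 10.2 + 7.1 + 7.2) / 12 = 97.4000 / 12 = 8.1167
LCL = X̄̄ − A₂·R̄ = 42.9000 − 0.337 × 8.1167 = 40.1647

40.165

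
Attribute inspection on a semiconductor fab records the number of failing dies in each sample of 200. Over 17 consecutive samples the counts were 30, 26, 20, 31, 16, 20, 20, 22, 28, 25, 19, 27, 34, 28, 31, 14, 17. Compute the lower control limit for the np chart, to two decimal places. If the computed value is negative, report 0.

p̄ = Σdᵢ / (k·n) = 408 / (17 × 200) = 0.12000
LCL = np̄ − 3·√(np̄(1−p̄)) = 24.0000 − 3 × 4.5957 = 10.2130

10.21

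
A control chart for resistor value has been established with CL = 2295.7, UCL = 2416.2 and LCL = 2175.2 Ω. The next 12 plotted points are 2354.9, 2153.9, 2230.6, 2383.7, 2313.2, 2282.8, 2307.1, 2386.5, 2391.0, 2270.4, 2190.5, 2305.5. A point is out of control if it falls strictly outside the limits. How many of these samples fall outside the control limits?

1

Compare each point to [2175.2, 2416.2]: sample 2 = 2153.9 < LCL.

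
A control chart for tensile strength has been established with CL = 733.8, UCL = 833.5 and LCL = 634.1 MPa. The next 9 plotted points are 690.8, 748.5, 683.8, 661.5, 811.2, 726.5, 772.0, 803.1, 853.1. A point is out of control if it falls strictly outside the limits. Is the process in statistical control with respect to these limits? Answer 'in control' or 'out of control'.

out of control

Compare each point to [634.1, 833.5]: sample 9 = 853.1 > UCL.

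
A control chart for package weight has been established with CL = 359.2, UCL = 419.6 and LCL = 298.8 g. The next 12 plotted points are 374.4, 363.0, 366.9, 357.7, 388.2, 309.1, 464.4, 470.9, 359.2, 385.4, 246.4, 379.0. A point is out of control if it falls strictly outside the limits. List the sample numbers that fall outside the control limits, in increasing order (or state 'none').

7, 8, 11

Compare each point to [298.8, 419.6]: sample 7 = 464.4 > UCL; sample 8 = 470.9 > UCL; sample 11 = 246.4 < LCL.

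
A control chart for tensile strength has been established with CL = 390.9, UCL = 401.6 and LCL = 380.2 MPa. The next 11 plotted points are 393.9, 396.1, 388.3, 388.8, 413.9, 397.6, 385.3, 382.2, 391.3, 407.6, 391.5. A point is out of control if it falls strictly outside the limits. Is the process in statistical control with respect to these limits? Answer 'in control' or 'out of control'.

Compare each point to [380.2, 401.6]: sample 5 = 413.9 > UCL; sample 10 = 407.6 > UCL.

out of control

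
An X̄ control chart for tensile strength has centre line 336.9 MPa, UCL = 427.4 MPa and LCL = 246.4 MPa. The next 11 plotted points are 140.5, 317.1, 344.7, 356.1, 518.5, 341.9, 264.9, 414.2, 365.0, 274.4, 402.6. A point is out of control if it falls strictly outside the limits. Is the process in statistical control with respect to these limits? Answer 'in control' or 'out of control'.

Compare each point to [246.4, 427.4]: sample 1 = 140.5 < LCL; sample 5 = 518.5 > UCL.

out of control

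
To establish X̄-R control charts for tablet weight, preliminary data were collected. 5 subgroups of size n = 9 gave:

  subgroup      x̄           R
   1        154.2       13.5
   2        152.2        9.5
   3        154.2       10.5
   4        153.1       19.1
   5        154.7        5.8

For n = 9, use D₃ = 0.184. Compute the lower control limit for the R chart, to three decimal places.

R̄ = (13.5 + 9.5 + 10.5 + 19.1 + 5.8) / 5 = 58.4000 / 5 = 11.6800
LCL_R = D₃·R̄ = 0.184 × 11.6800 = 2.1491

2.149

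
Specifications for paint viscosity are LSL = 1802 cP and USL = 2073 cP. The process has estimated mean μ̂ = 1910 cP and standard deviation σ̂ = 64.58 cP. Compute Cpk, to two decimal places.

0.56

Cpu = (USL − μ̂) / (3σ̂) = (2073 − 1910) / (3 × 64.58) = 0.8413; Cpl = (μ̂ − LSL) / (3σ̂) = (1910 − 1802) / (3 × 64.58) = 0.5574; Cpk = min(Cpu, Cpl) = 0.5574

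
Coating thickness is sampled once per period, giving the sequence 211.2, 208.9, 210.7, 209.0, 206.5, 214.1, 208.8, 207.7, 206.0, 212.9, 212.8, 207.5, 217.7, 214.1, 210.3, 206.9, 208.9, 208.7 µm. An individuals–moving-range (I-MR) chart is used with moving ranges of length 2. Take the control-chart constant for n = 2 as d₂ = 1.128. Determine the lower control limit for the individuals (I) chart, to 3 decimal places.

200.841

X̄ = (211.2 + 208.9 + 210.7 + 209.0 + 206.5 + 214.1 + 208.8 + 207.7 + 206.0 + 212.9 + 212.8 + 207.5 + 217.7 + 214.1 + 210.3 + 206.9 + 208.9 + 208.7) / 18 = 210.1500
Moving ranges: 2.3, 1.8, 1.7, 2.5, 7.6, 5.3, 1.1, 1.7, 6.9, 0.1, 5.3, 10.2, 3.6, 3.8, 3.4, 2.0, 0.2; M̄R̄ = 59.5000 / 17 = 3.5000
LCL = X̄ − 3·M̄R̄/d₂ = 210.1500 − 3 × 3.5000 / 1.128 = 200.8415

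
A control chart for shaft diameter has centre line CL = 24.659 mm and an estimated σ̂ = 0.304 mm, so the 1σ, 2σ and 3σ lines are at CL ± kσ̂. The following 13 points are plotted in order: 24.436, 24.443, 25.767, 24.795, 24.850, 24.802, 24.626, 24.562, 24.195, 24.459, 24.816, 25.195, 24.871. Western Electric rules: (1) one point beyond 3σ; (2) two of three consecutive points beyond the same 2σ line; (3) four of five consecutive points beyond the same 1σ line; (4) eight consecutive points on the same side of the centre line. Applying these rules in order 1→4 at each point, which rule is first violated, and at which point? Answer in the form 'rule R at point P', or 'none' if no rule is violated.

Zone of each point (C = within 1σ̂, B = 1σ̂–2σ̂, A = 2σ̂–3σ̂, * = beyond 3σ̂; sign = side of CL): 1:-C, 2:-C, 3:+*, 4:+C, 5:+C, 6:+C, 7:-C, 8:-C, 9:-B, 10:-C, 11:+C, 12:+B, 13:+C
Rule 1 (one point beyond the 3σ limits) is satisfied at point 3.

rule 1 at point 3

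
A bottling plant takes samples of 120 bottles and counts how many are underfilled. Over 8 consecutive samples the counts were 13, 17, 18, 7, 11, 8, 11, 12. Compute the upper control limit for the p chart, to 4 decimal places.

0.1836

p̄ = Σdᵢ / (k·n) = 97 / (8 × 120) = 0.10104
UCL = p̄ + 3·√(p̄(1−p̄)/n) = 0.10104 + 3 × √(0.10104×0.89896/120) = 0.10104 + 3 × 0.02751 = 0.18358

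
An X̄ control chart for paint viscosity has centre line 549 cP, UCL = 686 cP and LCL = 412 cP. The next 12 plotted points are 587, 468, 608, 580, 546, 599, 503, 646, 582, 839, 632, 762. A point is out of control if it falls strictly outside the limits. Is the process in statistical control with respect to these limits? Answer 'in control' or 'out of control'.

out of control

Compare each point to [412, 686]: sample 10 = 839 > UCL; sample 12 = 762 > UCL.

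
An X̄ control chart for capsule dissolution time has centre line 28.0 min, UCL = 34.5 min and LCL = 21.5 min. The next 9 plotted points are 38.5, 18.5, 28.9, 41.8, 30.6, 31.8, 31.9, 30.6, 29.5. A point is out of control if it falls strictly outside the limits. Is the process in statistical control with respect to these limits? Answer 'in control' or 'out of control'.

out of control

Compare each point to [21.5, 34.5]: sample 1 = 38.5 > UCL; sample 2 = 18.5 < LCL; sample 4 = 41.8 > UCL.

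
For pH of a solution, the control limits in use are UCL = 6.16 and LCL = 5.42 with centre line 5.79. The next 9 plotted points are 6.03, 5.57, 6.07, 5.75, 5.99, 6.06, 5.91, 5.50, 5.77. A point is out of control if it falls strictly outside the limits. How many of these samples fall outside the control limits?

All 9 points lie within [5.42, 6.16].

0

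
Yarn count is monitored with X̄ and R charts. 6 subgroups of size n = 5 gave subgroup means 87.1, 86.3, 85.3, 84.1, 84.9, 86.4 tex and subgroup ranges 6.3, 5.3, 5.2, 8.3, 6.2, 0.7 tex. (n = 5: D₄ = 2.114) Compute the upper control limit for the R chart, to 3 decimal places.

11.275

R̄ = (6.3 + 5.3 + 5.2 + 8.3 + 6.2 + 0.7) / 6 = 32.0000 / 6 = 5.3333
UCL_R = D₄·R̄ = 2.114 × 5.3333 = 11.2747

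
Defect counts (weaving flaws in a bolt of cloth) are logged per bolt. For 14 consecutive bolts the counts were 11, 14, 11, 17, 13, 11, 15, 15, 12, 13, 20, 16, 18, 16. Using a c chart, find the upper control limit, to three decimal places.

25.824

c̄ = (11 + 14 + 11 + 17 + 13 + 11 + 15 + 15 + 12 + 13 + 20 + 16 + 18 + 16) / 14 = 202 / 14 = 14.4286
UCL = c̄ + 3√c̄ = 14.4286 + 3 × √14.4286 = 14.4286 + 3 × 3.7985 = 25.8241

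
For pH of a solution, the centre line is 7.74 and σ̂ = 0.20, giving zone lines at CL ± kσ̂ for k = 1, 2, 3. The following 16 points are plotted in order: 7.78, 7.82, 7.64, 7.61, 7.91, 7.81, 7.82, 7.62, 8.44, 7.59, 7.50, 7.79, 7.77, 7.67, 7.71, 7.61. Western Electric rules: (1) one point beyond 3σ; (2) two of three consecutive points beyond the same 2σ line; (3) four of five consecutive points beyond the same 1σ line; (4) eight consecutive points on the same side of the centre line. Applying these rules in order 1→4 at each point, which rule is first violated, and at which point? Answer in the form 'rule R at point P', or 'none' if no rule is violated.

Zone of each point (C = within 1σ̂, B = 1σ̂–2σ̂, A = 2σ̂–3σ̂, * = beyond 3σ̂; sign = side of CL): 1:+C, 2:+C, 3:-C, 4:-C, 5:+C, 6:+C, 7:+C, 8:-C, 9:+*, 10:-C, 11:-B, 12:+C, 13:+C, 14:-C, 15:-C, 16:-C
Rule 1 (one point beyond the 3σ limits) is satisfied at point 9.

rule 1 at point 9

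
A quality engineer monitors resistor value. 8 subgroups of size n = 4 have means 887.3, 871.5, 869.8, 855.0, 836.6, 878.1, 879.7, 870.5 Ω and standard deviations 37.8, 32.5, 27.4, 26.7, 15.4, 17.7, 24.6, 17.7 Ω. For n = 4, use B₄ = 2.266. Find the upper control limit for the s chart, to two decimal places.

56.59

s̄ = (37.8 + 32.5 + 27.4 + 26.7 + 15.4 + 17.7 + 24.6 + 17.7) / 8 = 24.9750
UCL_s = B₄·s̄ = 2.266 × 24.9750 = 56.5933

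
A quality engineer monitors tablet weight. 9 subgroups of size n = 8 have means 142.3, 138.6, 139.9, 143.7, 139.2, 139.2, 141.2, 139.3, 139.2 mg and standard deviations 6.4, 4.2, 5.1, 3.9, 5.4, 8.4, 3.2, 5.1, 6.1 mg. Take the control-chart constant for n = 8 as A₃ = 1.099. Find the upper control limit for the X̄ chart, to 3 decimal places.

146.126

X̄̄ = (142.3 + 138.6 + 139.9 + 143.7 + 139.2 + 139.2 + 141.2 + 139.3 + 139.2) / 9 = 140.2889
s̄ = (6.4 + 4.2 + 5.1 + 3.9 + 5.4 + 8.4 + 3.2 + 5.1 + 6.1) / 9 = 5.3111
UCL = X̄̄ + A₃·s̄ = 140.2889 + 1.099 × 5.3111 = 146.1258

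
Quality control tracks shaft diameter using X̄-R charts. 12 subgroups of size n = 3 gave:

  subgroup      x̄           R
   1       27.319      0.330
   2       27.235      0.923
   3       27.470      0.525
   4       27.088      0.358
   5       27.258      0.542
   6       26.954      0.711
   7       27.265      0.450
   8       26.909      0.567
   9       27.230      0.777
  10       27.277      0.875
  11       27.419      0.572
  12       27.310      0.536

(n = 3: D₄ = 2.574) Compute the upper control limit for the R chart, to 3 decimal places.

1.537

R̄ = (0.330 + 0.923 + 0.525 + 0.358 + 0.542 + 0.711 + 0.450 + 0.567 + 0.777 + 0.875 + 0.572 + 0.536) / 12 = 7.1660 / 12 = 0.5972
UCL_R = D₄·R̄ = 2.574 × 0.5972 = 1.5371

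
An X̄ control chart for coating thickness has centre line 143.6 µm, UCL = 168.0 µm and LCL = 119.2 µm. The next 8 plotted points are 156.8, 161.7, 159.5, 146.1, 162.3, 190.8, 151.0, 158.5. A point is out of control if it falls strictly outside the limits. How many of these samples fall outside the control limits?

Compare each point to [119.2, 168.0]: sample 6 = 190.8 > UCL.

1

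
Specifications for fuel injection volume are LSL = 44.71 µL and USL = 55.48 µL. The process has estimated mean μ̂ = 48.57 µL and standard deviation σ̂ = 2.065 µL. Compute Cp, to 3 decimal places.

Cp = (USL − LSL) / (6σ̂) = (55.48 − 44.71) / (6 × 2.065) = 10.7700 / 12.3900 = 0.8692

0.869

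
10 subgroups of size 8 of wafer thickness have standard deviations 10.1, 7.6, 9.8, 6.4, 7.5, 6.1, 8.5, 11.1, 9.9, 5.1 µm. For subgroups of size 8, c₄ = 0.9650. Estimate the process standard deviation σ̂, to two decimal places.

s̄ = (10.1 + 7.6 + 9.8 + 6.4 + 7.5 + 6.1 + 8.5 + 11.1 + 9.9 + 5.1) / 10 = 8.2100
σ̂ = s̄ / c₄ = 8.2100 / 0.9650 = 8.5078

8.51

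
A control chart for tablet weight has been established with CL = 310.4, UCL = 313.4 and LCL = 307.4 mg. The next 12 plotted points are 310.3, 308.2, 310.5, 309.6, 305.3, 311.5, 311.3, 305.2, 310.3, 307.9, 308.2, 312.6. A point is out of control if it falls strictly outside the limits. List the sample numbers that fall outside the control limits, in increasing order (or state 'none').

5, 8

Compare each point to [307.4, 313.4]: sample 5 = 305.3 < LCL; sample 8 = 305.2 < LCL.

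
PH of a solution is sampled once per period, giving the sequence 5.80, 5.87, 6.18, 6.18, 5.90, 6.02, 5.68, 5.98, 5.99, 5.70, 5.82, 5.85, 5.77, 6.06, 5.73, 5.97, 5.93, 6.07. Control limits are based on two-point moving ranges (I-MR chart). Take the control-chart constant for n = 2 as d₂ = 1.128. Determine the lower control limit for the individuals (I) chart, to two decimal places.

5.45

X̄ = (5.80 + 5.87 + 6.18 + 6.18 + 5.90 + 6.02 + 5.68 + 5.98 + 5.99 + 5.70 + 5.82 + 5.85 + 5.77 + 6.06 + 5.73 + 5.97 + 5.93 + 6.07) / 18 = 5.9167
Moving ranges: 0.07, 0.31, 0.00, 0.28, 0.12, 0.34, 0.30, 0.01, 0.29, 0.12, 0.03, 0.08, 0.29, 0.33, 0.24, 0.04, 0.14; M̄R̄ = 2.9900 / 17 = 0.1759
LCL = X̄ − 3·M̄R̄/d₂ = 5.9167 − 3 × 0.1759 / 1.128 = 5.4489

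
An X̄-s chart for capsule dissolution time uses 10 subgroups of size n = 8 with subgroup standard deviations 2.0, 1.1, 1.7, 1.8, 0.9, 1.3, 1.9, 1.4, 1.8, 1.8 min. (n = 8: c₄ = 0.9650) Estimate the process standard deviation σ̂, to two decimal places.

s̄ = (2.0 + 1.1 + 1.7 + 1.8 + 0.9 + 1.3 + 1.9 + 1.4 + 1.8 + 1.8) / 10 = 1.5700
σ̂ = s̄ / c₄ = 1.5700 / 0.9650 = 1.6269

1.63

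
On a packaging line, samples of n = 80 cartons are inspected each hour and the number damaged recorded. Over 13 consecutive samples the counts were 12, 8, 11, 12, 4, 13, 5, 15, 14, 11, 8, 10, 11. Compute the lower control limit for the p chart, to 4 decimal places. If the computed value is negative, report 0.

0.0165

p̄ = Σdᵢ / (k·n) = 134 / (13 × 80) = 0.12885
LCL = p̄ − 3·√(p̄(1−p̄)/n) = 0.12885 − 3 × 0.03746 = 0.01647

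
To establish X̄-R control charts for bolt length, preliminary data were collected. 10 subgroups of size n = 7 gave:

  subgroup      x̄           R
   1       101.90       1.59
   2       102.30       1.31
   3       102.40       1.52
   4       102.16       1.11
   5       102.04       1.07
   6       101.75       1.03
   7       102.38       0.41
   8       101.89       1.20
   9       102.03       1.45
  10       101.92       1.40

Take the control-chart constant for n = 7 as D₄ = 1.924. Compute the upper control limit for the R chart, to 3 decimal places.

R̄ = (1.59 + 1.31 + 1.52 + 1.11 + 1.07 + 1.03 + 0.41 + 1.20 + 1.45 + 1.40) / 10 = 12.0900 / 10 = 1.2090
UCL_R = D₄·R̄ = 1.924 × 1.2090 = 2.3261

2.326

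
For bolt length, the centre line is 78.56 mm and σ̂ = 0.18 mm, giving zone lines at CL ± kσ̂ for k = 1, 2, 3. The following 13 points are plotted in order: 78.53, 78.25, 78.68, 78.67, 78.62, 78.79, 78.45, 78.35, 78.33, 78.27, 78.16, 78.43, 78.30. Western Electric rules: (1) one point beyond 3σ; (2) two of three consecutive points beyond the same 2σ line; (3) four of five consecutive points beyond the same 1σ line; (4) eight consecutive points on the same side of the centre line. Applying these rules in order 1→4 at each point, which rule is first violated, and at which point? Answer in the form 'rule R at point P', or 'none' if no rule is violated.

rule 3 at point 11

Zone of each point (C = within 1σ̂, B = 1σ̂–2σ̂, A = 2σ̂–3σ̂, * = beyond 3σ̂; sign = side of CL): 1:-C, 2:-B, 3:+C, 4:+C, 5:+C, 6:+B, 7:-C, 8:-B, 9:-B, 10:-B, 11:-A, 12:-C, 13:-B
Rule 3 (four of five consecutive points beyond the same 1σ limit) is satisfied at point 11.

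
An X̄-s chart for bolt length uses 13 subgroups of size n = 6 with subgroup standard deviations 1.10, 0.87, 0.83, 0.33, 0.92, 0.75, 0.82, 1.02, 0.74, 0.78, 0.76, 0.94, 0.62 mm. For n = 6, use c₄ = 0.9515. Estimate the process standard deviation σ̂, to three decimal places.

0.847

s̄ = (1.10 + 0.87 + 0.83 + 0.33 + 0.92 + 0.75 + 0.82 + 1.02 + 0.74 + 0.78 + 0.76 + 0.94 + 0.62) / 13 = 0.8062
σ̂ = s̄ / c₄ = 0.8062 / 0.9515 = 0.8472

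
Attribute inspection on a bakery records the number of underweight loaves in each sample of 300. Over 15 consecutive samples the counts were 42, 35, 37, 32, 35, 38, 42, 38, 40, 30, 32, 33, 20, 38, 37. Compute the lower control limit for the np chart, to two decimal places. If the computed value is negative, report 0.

p̄ = Σdᵢ / (k·n) = 529 / (15 × 300) = 0.11756
LCL = np̄ − 3·√(np̄(1−p̄)) = 35.2667 − 3 × 5.5786 = 18.5308

18.53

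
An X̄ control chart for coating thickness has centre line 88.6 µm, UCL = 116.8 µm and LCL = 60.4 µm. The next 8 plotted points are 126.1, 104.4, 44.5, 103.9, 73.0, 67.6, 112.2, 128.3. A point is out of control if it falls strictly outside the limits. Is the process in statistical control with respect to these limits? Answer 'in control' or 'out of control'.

out of control

Compare each point to [60.4, 116.8]: sample 1 = 126.1 > UCL; sample 3 = 44.5 < LCL; sample 8 = 128.3 > UCL.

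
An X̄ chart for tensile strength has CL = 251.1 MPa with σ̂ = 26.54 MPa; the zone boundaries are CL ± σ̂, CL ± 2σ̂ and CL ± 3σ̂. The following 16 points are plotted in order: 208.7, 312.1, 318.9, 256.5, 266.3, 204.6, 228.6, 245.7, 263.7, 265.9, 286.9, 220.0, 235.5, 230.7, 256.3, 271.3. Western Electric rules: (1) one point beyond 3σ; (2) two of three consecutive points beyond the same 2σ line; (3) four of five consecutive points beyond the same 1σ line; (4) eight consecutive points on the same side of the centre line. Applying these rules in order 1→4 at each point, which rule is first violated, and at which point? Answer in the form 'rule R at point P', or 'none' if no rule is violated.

Zone of each point (C = within 1σ̂, B = 1σ̂–2σ̂, A = 2σ̂–3σ̂, * = beyond 3σ̂; sign = side of CL): 1:-B, 2:+A, 3:+A, 4:+C, 5:+C, 6:-B, 7:-C, 8:-C, 9:+C, 10:+C, 11:+B, 12:-B, 13:-C, 14:-C, 15:+C, 16:+C
Rule 2 (two of three consecutive points beyond the same 2σ limit) is satisfied at point 3.

rule 2 at point 3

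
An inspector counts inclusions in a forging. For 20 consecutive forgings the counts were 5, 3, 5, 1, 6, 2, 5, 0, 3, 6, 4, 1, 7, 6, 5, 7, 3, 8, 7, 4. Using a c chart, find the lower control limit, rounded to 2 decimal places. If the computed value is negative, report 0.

0.00

c̄ = (5 + 3 + 5 + 1 + 6 + 2 + 5 + 0 + 3 + 6 + 4 + 1 + 7 + 6 + 5 + 7 + 3 + 8 + 7 + 4) / 20 = 88 / 20 = 4.4000
LCL = c̄ − 3√c̄ = 4.4000 − 3 × 2.0976 = -1.8929 → 0 (cannot be negative)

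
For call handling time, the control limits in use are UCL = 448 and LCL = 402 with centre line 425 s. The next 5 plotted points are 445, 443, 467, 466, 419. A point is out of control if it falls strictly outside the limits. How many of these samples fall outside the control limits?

2

Compare each point to [402, 448]: sample 3 = 467 > UCL; sample 4 = 466 > UCL.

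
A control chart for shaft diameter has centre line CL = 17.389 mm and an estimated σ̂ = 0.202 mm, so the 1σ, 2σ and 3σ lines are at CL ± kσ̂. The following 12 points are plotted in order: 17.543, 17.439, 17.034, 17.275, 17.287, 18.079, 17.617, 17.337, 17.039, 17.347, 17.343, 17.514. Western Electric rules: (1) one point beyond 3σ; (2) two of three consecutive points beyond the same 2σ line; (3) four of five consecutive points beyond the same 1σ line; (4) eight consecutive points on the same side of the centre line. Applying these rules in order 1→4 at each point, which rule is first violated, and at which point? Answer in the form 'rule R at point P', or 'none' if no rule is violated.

Zone of each point (C = within 1σ̂, B = 1σ̂–2σ̂, A = 2σ̂–3σ̂, * = beyond 3σ̂; sign = side of CL): 1:+C, 2:+C, 3:-B, 4:-C, 5:-C, 6:+*, 7:+B, 8:-C, 9:-B, 10:-C, 11:-C, 12:+C
Rule 1 (one point beyond the 3σ limits) is satisfied at point 6.

rule 1 at point 6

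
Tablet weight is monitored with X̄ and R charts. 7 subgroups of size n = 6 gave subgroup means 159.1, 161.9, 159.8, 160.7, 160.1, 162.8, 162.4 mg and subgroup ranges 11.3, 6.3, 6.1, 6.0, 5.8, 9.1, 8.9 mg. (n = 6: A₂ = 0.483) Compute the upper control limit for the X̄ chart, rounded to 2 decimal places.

X̄̄ = (159.1 + 161.9 + 159.8 + 160.7 + 160.1 + 162.8 + 162.4) / 7 = 1126.8000 / 7 = 160.9714
R̄ = (11.3 + 6.3 + 6.1 + 6.0 + 5.8 + 9.1 + 8.9) / 7 = 53.5000 / 7 = 7.6429
UCL = X̄̄ + A₂·R̄ = 160.9714 + 0.483 × 7.6429 = 164.6629

164.66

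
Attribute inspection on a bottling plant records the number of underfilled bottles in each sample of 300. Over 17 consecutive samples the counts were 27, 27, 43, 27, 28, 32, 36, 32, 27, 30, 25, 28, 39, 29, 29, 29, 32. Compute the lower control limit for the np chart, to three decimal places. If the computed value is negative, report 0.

p̄ = Σdᵢ / (k·n) = 520 / (17 × 300) = 0.10196
LCL = np̄ − 3·√(np̄(1−p̄)) = 30.5882 − 3 × 5.2411 = 14.8648

14.865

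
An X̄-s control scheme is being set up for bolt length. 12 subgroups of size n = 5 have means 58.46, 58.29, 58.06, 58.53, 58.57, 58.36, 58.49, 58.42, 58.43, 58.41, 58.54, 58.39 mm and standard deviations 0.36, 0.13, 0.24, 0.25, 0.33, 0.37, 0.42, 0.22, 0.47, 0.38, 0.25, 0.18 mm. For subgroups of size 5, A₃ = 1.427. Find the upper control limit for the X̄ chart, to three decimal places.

X̄̄ = (58.46 + 58.29 + 58.06 + 58.53 + 58.57 + 58.36 + 58.49 + 58.42 + 58.43 + 58.41 + 58.54 + 58.39) / 12 = 58.4125
s̄ = (0.36 + 0.13 + 0.24 + 0.25 + 0.33 + 0.37 + 0.42 + 0.22 + 0.47 + 0.38 + 0.25 + 0.18) / 12 = 0.3000
UCL = X̄̄ + A₃·s̄ = 58.4125 + 1.427 × 0.3000 = 58.8406

58.841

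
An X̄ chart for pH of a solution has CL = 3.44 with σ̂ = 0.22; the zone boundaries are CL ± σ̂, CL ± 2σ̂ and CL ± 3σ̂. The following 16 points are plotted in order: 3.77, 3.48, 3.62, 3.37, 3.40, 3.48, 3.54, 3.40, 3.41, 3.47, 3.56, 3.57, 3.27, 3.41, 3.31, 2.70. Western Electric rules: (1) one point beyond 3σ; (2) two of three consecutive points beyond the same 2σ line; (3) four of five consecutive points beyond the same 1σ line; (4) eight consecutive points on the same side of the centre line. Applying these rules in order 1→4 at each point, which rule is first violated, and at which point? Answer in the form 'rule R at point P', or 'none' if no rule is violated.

rule 1 at point 16

Zone of each point (C = within 1σ̂, B = 1σ̂–2σ̂, A = 2σ̂–3σ̂, * = beyond 3σ̂; sign = side of CL): 1:+B, 2:+C, 3:+C, 4:-C, 5:-C, 6:+C, 7:+C, 8:-C, 9:-C, 10:+C, 11:+C, 12:+C, 13:-C, 14:-C, 15:-C, 16:-*
Rule 1 (one point beyond the 3σ limits) is satisfied at point 16.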